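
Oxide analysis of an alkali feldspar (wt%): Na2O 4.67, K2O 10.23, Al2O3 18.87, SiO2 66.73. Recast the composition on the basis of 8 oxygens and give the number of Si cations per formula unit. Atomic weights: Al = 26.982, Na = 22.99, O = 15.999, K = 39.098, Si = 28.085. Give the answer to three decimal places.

Na2O (M=61.979): mol = 0.07535; Na = 0.15070, O = 0.07535.
K2O (M=94.195): mol = 0.10860; K = 0.21720, O = 0.10860.
Al2O3 (M=101.961): mol = 0.18507; Al = 0.37014, O = 0.55521.
SiO2 (M=60.083): mol = 1.11063; Si = 1.11063, O = 2.22126.
ΣO = 2.96042; factor = 8/ΣO = 2.70232.
Si apfu = 1.11063 × 2.70232 = 3.001.

3.001 Si apfu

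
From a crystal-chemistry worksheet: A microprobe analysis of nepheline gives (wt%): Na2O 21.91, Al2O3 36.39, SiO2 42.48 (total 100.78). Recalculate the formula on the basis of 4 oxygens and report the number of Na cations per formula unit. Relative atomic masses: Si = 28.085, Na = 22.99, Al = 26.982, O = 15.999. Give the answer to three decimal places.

0.996 Na apfu

Na2O (M=61.979): mol = 0.35351; Na = 0.70702, O = 0.35351.
Al2O3 (M=101.961): mol = 0.35690; Al = 0.71380, O = 1.07070.
SiO2 (M=60.083): mol = 0.70702; Si = 0.70702, O = 1.41404.
ΣO = 2.83825; factor = 4/ΣO = 1.40932.
Na apfu = 0.70702 × 1.40932 = 0.996.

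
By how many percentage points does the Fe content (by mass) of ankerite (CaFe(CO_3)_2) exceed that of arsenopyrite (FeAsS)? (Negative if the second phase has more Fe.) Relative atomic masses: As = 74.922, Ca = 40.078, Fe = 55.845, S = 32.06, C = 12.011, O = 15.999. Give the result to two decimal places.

-8.44 percentage points

M(CaFe(CO_3)_2) = 215.939 g/mol, so wt% Fe = 55.845/215.939 × 100 = 25.86%.
M(FeAsS) = 162.827 g/mol, so wt% Fe = 55.845/162.827 × 100 = 34.30%.
25.86 − 34.30 = -8.44 pp.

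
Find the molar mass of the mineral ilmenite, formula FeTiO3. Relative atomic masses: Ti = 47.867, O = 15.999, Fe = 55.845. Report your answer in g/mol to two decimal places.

Fe: 1 × 55.845 = 55.8450
Ti: 1 × 47.867 = 47.8670
O: 3 × 15.999 = 47.9970
Summing the contributions gives the formula mass.

151.71 g/mol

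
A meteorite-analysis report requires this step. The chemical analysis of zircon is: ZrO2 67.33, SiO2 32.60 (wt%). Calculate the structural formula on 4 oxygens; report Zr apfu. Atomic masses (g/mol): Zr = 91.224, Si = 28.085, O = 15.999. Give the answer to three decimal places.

67.33 wt% ZrO2 ÷ 123.222 g/mol = 0.54641 mol, giving 0.54641 Zr and 1.09282 O.
32.60 wt% SiO2 ÷ 60.083 g/mol = 0.54258 mol, giving 0.54258 Si and 1.08516 O.
Oxygen sums to 2.17798; scaling by 4/2.17798 = 1.83656 puts the formula on 4 O.
Zr: 0.54641 × 1.83656 = 1.004 atoms per formula unit.

1.004 Zr apfu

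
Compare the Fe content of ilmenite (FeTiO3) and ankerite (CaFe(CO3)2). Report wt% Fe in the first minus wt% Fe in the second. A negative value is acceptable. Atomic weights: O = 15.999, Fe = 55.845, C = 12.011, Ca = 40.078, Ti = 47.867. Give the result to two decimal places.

10.95 percentage points

Fe in FeTiO3: molar mass 151.709 g/mol; 1×55.845 = 55.845 g → 36.81 wt%.
Fe in CaFe(CO3)2: molar mass 215.939 g/mol; 1×55.845 = 55.845 g → 25.86 wt%.
Difference = 36.81 − 25.86 = 10.95 percentage points.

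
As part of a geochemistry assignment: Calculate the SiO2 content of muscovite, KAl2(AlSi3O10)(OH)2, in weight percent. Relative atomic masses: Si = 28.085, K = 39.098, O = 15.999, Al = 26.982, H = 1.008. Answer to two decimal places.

45.25 wt%

M(KAl2(AlSi3O10)(OH)2) = 398.303 g/mol; M(SiO2) = 60.083 g/mol.
Moles SiO2 per formula unit = 3 Si ÷ 1 = 3.0000.
SiO2 fraction = (3.0000 × 60.083) / 398.303 = 180.249/398.303 = 0.4525.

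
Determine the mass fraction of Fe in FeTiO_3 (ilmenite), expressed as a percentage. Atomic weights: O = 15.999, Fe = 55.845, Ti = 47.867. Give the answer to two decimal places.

Molar mass of FeTiO_3: 1·55.845 + 1·47.867 + 3·15.999 = 151.709 g/mol.
Mass of Fe per formula unit: 1 × 55.845 = 55.845 g.
Weight fraction Fe = 55.845 / 151.709 = 0.3681.

36.81 mass %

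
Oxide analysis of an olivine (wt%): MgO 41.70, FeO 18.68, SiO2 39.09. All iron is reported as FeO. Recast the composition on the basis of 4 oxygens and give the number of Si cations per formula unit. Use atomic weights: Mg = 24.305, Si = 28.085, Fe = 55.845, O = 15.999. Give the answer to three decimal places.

1.003 Si apfu

41.70 wt% MgO ÷ 40.304 g/mol = 1.03464 mol, giving 1.03464 Mg and 1.03464 O.
18.68 wt% FeO ÷ 71.844 g/mol = 0.26001 mol, giving 0.26001 Fe and 0.26001 O.
39.09 wt% SiO2 ÷ 60.083 g/mol = 0.65060 mol, giving 0.65060 Si and 1.30120 O.
Oxygen sums to 2.59585; scaling by 4/2.59585 = 1.54092 puts the formula on 4 O.
Si: 0.65060 × 1.54092 = 1.003 atoms per formula unit.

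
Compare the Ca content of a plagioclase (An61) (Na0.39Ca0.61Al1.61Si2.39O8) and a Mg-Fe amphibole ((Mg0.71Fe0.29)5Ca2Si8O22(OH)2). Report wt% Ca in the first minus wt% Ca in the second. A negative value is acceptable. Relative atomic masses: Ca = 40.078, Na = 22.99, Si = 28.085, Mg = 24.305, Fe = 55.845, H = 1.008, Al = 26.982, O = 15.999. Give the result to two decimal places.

M(Na0.39Ca0.61Al1.61Si2.39O8) = 271.970 g/mol, so wt% Ca = 24.448/271.970 × 100 = 8.99%.
M((Mg0.71Fe0.29)5Ca2Si8O22(OH)2) = 858.086 g/mol, so wt% Ca = 80.156/858.086 × 100 = 9.34%.
8.99 − 9.34 = -0.35 pp.

-0.35 percentage points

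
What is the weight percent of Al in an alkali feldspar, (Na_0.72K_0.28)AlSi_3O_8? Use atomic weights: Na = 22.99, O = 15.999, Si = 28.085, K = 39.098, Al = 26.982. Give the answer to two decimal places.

M((Na_0.72K_0.28)AlSi_3O_8) = 266.729 g/mol.
Al contributes 1 × 26.982 = 26.982 g per mole.
26.982/266.729 = 0.1012 → 10.12%.

10.12 weight percent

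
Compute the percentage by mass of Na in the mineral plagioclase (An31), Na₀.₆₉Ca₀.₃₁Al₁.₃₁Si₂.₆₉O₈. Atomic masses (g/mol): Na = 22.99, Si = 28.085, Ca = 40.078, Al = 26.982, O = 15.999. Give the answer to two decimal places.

5.94 mass %

Formula mass = 0.69*22.99 + 0.31*40.078 + 1.31*26.982 + 2.69*28.085 + 8*15.999 = 267.174 g/mol, of which 15.863 g is Na.
So Na makes up 15.863/267.174 = 0.0594 of the mass, i.e. 5.94%.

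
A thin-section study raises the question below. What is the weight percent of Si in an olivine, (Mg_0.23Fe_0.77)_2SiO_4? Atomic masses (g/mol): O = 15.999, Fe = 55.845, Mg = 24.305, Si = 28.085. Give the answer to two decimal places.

Formula mass = 0.46*24.305 + 1.54*55.845 + 1*28.085 + 4*15.999 = 189.263 g/mol, of which 28.085 g is Si.
So Si makes up 28.085/189.263 = 0.1484 of the mass, i.e. 14.84%.

14.84 weight percent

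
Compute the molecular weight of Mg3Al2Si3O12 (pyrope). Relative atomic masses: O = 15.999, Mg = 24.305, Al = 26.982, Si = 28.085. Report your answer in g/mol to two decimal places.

403.12 g/mol

The formula mass is the sum 3×24.305 + 2×26.982 + 3×28.085 + 12×15.999.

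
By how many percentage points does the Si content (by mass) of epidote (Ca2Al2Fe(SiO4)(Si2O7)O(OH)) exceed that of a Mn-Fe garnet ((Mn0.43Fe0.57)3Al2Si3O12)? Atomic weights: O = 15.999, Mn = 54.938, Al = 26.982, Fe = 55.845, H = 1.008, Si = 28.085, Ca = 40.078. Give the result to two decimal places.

First mineral: 84.255 g Si in 483.215 g formula = 17.44 wt% Si.
Second mineral: 84.255 g Si in 496.572 g formula = 16.97 wt% Si.
17.44% − 16.97% gives a difference of 0.47 percentage points.

0.47 percentage points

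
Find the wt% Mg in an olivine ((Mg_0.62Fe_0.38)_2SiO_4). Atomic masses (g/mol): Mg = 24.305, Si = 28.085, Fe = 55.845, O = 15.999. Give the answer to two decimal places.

18.30 mass %

M((Mg_0.62Fe_0.38)_2SiO_4) = 164.661 g/mol.
Mg contributes 1.24 × 24.305 = 30.138 g per mole.
30.138/164.661 = 0.1830 → 18.30%.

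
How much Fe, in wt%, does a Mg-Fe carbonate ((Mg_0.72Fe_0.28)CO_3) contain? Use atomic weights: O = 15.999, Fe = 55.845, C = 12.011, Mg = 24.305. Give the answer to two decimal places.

16.79 wt%

M((Mg_0.72Fe_0.28)CO_3) = 93.144 g/mol.
Fe contributes 0.28 × 55.845 = 15.637 g per mole.
15.637/93.144 = 0.1679 → 16.79%.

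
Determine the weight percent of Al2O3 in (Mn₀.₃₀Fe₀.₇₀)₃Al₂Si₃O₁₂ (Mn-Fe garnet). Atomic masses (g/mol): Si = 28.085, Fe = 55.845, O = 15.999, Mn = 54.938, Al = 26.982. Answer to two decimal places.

20.52 wt%

Formula mass = 496.926 g/mol.
2 Al → 1.0000 mol Al2O3 per formula unit; M(Al2O3) = 101.961, so Al2O3 mass = 101.961 g.
101.961/496.926 × 100 = 20.52 wt%.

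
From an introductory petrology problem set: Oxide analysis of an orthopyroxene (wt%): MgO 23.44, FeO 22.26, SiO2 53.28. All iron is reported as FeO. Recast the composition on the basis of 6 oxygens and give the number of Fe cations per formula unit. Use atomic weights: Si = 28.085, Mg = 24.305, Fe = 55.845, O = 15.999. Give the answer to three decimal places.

MgO (M=40.304): mol = 0.58158; Mg = 0.58158, O = 0.58158.
FeO (M=71.844): mol = 0.30984; Fe = 0.30984, O = 0.30984.
SiO2 (M=60.083): mol = 0.88677; Si = 0.88677, O = 1.77354.
ΣO = 2.66496; factor = 6/ΣO = 2.25144.
Fe apfu = 0.30984 × 2.25144 = 0.698.

0.698 Fe apfu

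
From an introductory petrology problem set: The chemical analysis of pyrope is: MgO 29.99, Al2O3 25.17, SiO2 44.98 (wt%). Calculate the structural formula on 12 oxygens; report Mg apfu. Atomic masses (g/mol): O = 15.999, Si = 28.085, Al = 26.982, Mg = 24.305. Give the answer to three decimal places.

29.99 wt% MgO ÷ 40.304 g/mol = 0.74409 mol, giving 0.74409 Mg and 0.74409 O.
25.17 wt% Al2O3 ÷ 101.961 g/mol = 0.24686 mol, giving 0.49372 Al and 0.74058 O.
44.98 wt% SiO2 ÷ 60.083 g/mol = 0.74863 mol, giving 0.74863 Si and 1.49726 O.
Oxygen sums to 2.98193; scaling by 12/2.98193 = 4.02424 puts the formula on 12 O.
Mg: 0.74409 × 4.02424 = 2.994 atoms per formula unit.

2.994 Mg apfu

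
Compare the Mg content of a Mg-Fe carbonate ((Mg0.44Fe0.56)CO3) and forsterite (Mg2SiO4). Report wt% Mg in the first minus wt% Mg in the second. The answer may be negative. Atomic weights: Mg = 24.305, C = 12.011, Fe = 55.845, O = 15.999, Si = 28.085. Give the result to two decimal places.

-24.06 percentage points

Mg in (Mg0.44Fe0.56)CO3: molar mass 101.975 g/mol; 0.44×24.305 = 10.694 g → 10.49 wt%.
Mg in Mg2SiO4: molar mass 140.691 g/mol; 2×24.305 = 48.610 g → 34.55 wt%.
Difference = 10.49 − 34.55 = -24.06 percentage points.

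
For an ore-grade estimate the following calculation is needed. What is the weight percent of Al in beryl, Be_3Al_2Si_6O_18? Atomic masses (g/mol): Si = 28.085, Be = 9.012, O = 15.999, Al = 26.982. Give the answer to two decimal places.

10.04 weight percent

M(Be_3Al_2Si_6O_18) = 537.492 g/mol.
Al contributes 2 × 26.982 = 53.964 g per mole.
53.964/537.492 = 0.1004 → 10.04%.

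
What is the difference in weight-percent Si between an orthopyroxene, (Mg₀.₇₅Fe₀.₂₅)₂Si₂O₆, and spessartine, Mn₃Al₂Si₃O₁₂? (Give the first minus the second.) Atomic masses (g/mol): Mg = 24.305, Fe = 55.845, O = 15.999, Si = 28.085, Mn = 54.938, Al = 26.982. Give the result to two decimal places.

8.92 percentage points

First mineral: 56.170 g Si in 216.544 g formula = 25.94 wt% Si.
Second mineral: 84.255 g Si in 495.021 g formula = 17.02 wt% Si.
25.94% − 17.02% gives a difference of 8.92 percentage points.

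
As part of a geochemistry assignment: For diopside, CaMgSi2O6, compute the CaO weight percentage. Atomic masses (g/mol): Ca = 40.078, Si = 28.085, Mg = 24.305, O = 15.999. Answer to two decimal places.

M(CaMgSi2O6) = 216.547 g/mol; M(CaO) = 56.077 g/mol.
Moles CaO per formula unit = 1 Ca ÷ 1 = 1.0000.
CaO fraction = (1.0000 × 56.077) / 216.547 = 56.077/216.547 = 0.2590.

25.90 wt%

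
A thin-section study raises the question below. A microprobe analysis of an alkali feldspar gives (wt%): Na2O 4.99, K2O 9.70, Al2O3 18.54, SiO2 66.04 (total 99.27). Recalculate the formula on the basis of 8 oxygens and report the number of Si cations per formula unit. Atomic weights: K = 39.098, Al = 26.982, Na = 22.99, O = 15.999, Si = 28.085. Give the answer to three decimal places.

3.004 Si apfu

4.99 wt% Na2O ÷ 61.979 g/mol = 0.08051 mol, giving 0.16102 Na and 0.08051 O.
9.70 wt% K2O ÷ 94.195 g/mol = 0.10298 mol, giving 0.20596 K and 0.10298 O.
18.54 wt% Al2O3 ÷ 101.961 g/mol = 0.18183 mol, giving 0.36366 Al and 0.54549 O.
66.04 wt% SiO2 ÷ 60.083 g/mol = 1.09915 mol, giving 1.09915 Si and 2.19830 O.
Oxygen sums to 2.92728; scaling by 8/2.92728 = 2.73291 puts the formula on 8 O.
Si: 1.09915 × 2.73291 = 3.004 atoms per formula unit.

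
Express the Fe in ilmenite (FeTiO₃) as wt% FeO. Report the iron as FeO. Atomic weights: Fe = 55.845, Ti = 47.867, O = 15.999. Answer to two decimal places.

M(FeTiO₃) = 151.709 g/mol; M(FeO) = 71.844 g/mol.
Moles FeO per formula unit = 1 Fe ÷ 1 = 1.0000.
FeO fraction = (1.0000 × 71.844) / 151.709 = 71.844/151.709 = 0.4736.

47.36 wt%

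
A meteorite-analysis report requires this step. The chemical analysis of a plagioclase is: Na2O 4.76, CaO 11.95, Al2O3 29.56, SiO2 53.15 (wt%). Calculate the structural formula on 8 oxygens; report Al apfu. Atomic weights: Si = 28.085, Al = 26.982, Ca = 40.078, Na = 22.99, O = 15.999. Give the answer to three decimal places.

1.584 Al apfu

Na2O: 4.76/61.979 = 0.07680 mol → 0.15360 mol Na, 0.07680 mol O.
CaO: 11.95/56.077 = 0.21310 mol → 0.21310 mol Ca, 0.21310 mol O.
Al2O3: 29.56/101.961 = 0.28991 mol → 0.57982 mol Al, 0.86973 mol O.
SiO2: 53.15/60.083 = 0.88461 mol → 0.88461 mol Si, 1.76922 mol O.
Total oxygen = 2.92885 mol. Normalization factor = 8/2.92885 = 2.73145.
Al per 8 O = 0.57982 × 2.73145 = 1.584.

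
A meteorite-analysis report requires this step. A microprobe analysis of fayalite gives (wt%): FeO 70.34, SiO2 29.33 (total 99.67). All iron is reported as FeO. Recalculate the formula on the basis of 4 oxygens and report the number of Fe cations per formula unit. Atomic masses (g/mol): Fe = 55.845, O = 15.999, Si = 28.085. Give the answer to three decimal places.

2.003 Fe apfu

70.34 wt% FeO ÷ 71.844 g/mol = 0.97907 mol, giving 0.97907 Fe and 0.97907 O.
29.33 wt% SiO2 ÷ 60.083 g/mol = 0.48816 mol, giving 0.48816 Si and 0.97632 O.
Oxygen sums to 1.95539; scaling by 4/1.95539 = 2.04563 puts the formula on 4 O.
Fe: 0.97907 × 2.04563 = 2.003 atoms per formula unit.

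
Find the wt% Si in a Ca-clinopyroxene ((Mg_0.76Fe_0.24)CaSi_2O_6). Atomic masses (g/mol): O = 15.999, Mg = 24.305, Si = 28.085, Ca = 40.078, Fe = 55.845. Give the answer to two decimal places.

25.06 mass %

Molar mass of (Mg_0.76Fe_0.24)CaSi_2O_6: 0.76·24.305 + 0.24·55.845 + 1·40.078 + 2·28.085 + 6·15.999 = 224.117 g/mol.
Mass of Si per formula unit: 2 × 28.085 = 56.170 g.
Weight fraction Si = 56.170 / 224.117 = 0.2506.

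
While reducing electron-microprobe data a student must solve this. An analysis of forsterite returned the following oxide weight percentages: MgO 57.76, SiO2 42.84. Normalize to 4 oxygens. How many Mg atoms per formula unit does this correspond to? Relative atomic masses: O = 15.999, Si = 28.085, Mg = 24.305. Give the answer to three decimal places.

MgO: 57.76/40.304 = 1.43311 mol → 1.43311 mol Mg, 1.43311 mol O.
SiO2: 42.84/60.083 = 0.71301 mol → 0.71301 mol Si, 1.42602 mol O.
Total oxygen = 2.85913 mol. Normalization factor = 4/2.85913 = 1.39903.
Mg per 4 O = 1.43311 × 1.39903 = 2.005.

2.005 Mg apfu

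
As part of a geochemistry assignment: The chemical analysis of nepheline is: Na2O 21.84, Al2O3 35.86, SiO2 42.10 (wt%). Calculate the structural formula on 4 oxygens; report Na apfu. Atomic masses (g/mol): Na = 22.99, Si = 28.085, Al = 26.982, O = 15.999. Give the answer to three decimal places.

1.004 Na apfu

Na2O (M=61.979): mol = 0.35238; Na = 0.70476, O = 0.35238.
Al2O3 (M=101.961): mol = 0.35170; Al = 0.70340, O = 1.05510.
SiO2 (M=60.083): mol = 0.70070; Si = 0.70070, O = 1.40140.
ΣO = 2.80888; factor = 4/ΣO = 1.42406.
Na apfu = 0.70476 × 1.42406 = 1.004.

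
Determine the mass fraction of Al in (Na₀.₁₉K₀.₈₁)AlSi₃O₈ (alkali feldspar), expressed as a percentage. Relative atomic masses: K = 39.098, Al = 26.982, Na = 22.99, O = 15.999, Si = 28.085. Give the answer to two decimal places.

9.80 mass %

M((Na₀.₁₉K₀.₈₁)AlSi₃O₈) = 275.266 g/mol.
Al contributes 1 × 26.982 = 26.982 g per mole.
26.982/275.266 = 0.0980 → 9.80%.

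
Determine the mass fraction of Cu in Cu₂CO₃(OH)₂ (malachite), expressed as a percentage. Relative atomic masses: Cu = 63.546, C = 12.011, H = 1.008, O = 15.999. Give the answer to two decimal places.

Formula mass = 2*63.546 + 1*12.011 + 5*15.999 + 2*1.008 = 221.114 g/mol, of which 127.092 g is Cu.
So Cu makes up 127.092/221.114 = 0.5748 of the mass, i.e. 57.48%.

57.48 wt%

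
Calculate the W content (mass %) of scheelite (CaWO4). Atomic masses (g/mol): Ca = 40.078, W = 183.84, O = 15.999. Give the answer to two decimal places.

63.85 mass %

Formula mass = 1·40.078 + 1·183.84 + 4·15.999 = 287.914 g/mol, of which 183.840 g is W.
So W makes up 183.840/287.914 = 0.6385 of the mass, i.e. 63.85%.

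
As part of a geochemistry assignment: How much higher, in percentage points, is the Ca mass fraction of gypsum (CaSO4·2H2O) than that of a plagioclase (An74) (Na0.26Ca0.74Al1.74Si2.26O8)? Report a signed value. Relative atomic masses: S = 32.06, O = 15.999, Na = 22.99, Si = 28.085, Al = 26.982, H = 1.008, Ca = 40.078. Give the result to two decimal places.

12.46 percentage points

Ca in CaSO4·2H2O: molar mass 172.164 g/mol; 1×40.078 = 40.078 g → 23.28 wt%.
Ca in Na0.26Ca0.74Al1.74Si2.26O8: molar mass 274.048 g/mol; 0.74×40.078 = 29.658 g → 10.82 wt%.
Difference = 23.28 − 10.82 = 12.46 percentage points.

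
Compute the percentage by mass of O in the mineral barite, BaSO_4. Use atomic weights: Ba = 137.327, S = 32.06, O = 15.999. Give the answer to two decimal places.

27.42 mass %

Formula mass = 1×137.327 + 1×32.06 + 4×15.999 = 233.383 g/mol, of which 63.996 g is O.
So O makes up 63.996/233.383 = 0.2742 of the mass, i.e. 27.42%.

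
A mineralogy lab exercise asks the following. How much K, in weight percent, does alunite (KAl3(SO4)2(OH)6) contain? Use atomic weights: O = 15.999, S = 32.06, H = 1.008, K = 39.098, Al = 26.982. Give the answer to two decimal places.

Formula mass = 1*39.098 + 3*26.982 + 2*32.06 + 14*15.999 + 6*1.008 = 414.198 g/mol, of which 39.098 g is K.
So K makes up 39.098/414.198 = 0.0944 of the mass, i.e. 9.44%.

9.44 weight percent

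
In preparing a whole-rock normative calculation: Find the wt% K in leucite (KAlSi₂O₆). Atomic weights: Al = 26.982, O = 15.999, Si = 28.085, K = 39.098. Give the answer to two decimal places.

17.91 wt%

M(KAlSi₂O₆) = 218.244 g/mol.
K contributes 1 × 39.098 = 39.098 g per mole.
39.098/218.244 = 0.1791 → 17.91%.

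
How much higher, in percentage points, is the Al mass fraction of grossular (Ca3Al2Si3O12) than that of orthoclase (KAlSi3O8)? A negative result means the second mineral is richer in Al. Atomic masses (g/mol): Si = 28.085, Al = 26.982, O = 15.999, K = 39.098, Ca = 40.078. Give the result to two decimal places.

Al in Ca3Al2Si3O12: molar mass 450.441 g/mol; 2×26.982 = 53.964 g → 11.98 wt%.
Al in KAlSi3O8: molar mass 278.327 g/mol; 1×26.982 = 26.982 g → 9.69 wt%.
Difference = 11.98 − 9.69 = 2.29 percentage points.

2.29 percentage points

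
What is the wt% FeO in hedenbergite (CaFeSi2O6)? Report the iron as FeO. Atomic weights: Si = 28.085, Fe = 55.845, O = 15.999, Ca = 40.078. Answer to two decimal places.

28.96 wt%

Formula mass = 248.087 g/mol.
1 Fe → 1.0000 mol FeO per formula unit; M(FeO) = 71.844, so FeO mass = 71.844 g.
71.844/248.087 × 100 = 28.96 wt%.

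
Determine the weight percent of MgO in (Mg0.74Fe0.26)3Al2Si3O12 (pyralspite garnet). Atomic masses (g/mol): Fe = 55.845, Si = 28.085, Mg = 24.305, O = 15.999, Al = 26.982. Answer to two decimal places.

Molar mass of (Mg0.74Fe0.26)3Al2Si3O12 = 2.22·24.305 + 0.78·55.845 + 2·26.982 + 3·28.085 + 12·15.999 = 427.723 g/mol.
Each formula unit contains 2.22 Mg, equivalent to 2.22/1 = 2.2200 mol MgO.
M(MgO) = 1×24.305 + 1×15.999 = 40.304 g/mol.
Mass of MgO per formula unit = 2.2200 × 40.304 = 89.475 g.
MgO wt% = 89.475 / 427.723 × 100 = 20.92%.

20.92 wt%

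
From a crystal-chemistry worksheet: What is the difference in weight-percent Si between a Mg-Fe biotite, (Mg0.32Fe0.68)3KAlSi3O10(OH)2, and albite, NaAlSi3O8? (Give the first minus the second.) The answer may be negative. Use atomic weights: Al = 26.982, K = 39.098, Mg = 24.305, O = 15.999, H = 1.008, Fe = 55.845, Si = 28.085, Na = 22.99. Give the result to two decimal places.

-14.64 percentage points

First mineral: 84.255 g Si in 481.596 g formula = 17.49 wt% Si.
Second mineral: 84.255 g Si in 262.219 g formula = 32.13 wt% Si.
17.49% − 32.13% gives a difference of -14.64 percentage points.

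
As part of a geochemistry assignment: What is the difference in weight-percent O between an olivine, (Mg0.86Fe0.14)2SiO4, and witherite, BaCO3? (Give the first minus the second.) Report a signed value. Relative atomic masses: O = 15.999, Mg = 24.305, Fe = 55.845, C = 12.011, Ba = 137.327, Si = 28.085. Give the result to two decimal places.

18.48 percentage points

O in (Mg0.86Fe0.14)2SiO4: molar mass 149.522 g/mol; 4×15.999 = 63.996 g → 42.80 wt%.
O in BaCO3: molar mass 197.335 g/mol; 3×15.999 = 47.997 g → 24.32 wt%.
Difference = 42.80 − 24.32 = 18.48 percentage points.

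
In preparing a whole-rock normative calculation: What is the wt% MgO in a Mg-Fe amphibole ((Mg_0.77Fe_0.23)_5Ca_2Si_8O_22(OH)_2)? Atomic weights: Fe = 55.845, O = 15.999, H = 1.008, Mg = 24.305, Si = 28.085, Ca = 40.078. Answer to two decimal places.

Formula mass = 848.624 g/mol.
3.85 Mg → 3.8500 mol MgO per formula unit; M(MgO) = 40.304, so MgO mass = 155.170 g.
155.170/848.624 × 100 = 18.28 wt%.

18.28 wt%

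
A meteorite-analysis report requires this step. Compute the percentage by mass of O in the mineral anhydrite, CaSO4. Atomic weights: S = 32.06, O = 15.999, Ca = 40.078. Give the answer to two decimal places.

Formula mass = 1·40.078 + 1·32.06 + 4·15.999 = 136.134 g/mol, of which 63.996 g is O.
So O makes up 63.996/136.134 = 0.4701 of the mass, i.e. 47.01%.

47.01 weight percent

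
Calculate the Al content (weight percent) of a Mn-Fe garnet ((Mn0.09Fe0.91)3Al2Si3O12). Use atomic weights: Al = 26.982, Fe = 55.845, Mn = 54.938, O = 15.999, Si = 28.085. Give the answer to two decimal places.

Formula mass = 0.27*54.938 + 2.73*55.845 + 2*26.982 + 3*28.085 + 12*15.999 = 497.497 g/mol, of which 53.964 g is Al.
So Al makes up 53.964/497.497 = 0.1085 of the mass, i.e. 10.85%.

10.85 weight percent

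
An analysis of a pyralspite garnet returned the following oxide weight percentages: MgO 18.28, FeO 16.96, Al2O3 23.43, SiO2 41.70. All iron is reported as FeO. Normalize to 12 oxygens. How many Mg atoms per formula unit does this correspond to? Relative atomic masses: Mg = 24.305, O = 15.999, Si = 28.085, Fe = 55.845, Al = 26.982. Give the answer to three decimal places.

MgO (M=40.304): mol = 0.45355; Mg = 0.45355, O = 0.45355.
FeO (M=71.844): mol = 0.23607; Fe = 0.23607, O = 0.23607.
Al2O3 (M=101.961): mol = 0.22979; Al = 0.45958, O = 0.68937.
SiO2 (M=60.083): mol = 0.69404; Si = 0.69404, O = 1.38808.
ΣO = 2.76707; factor = 12/ΣO = 4.33672.
Mg apfu = 0.45355 × 4.33672 = 1.967.

1.967 Mg apfu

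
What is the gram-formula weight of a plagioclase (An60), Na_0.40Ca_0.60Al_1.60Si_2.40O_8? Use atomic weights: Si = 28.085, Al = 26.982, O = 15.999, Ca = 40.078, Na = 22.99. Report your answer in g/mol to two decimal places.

Na: 0.40 × 22.99 = 9.1960
Ca: 0.60 × 40.078 = 24.0468
Al: 1.60 × 26.982 = 43.1712
Si: 2.40 × 28.085 = 67.4040
O: 8 × 15.999 = 127.9920
Summing the contributions gives the formula mass.

271.81 g/mol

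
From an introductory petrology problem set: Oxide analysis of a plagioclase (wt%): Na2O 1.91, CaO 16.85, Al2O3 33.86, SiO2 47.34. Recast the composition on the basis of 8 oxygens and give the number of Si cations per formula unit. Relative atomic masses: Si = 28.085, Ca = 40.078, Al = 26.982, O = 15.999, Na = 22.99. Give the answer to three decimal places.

2.171 Si apfu

1.91 wt% Na2O ÷ 61.979 g/mol = 0.03082 mol, giving 0.06164 Na and 0.03082 O.
16.85 wt% CaO ÷ 56.077 g/mol = 0.30048 mol, giving 0.30048 Ca and 0.30048 O.
33.86 wt% Al2O3 ÷ 101.961 g/mol = 0.33209 mol, giving 0.66418 Al and 0.99627 O.
47.34 wt% SiO2 ÷ 60.083 g/mol = 0.78791 mol, giving 0.78791 Si and 1.57582 O.
Oxygen sums to 2.90339; scaling by 8/2.90339 = 2.75540 puts the formula on 8 O.
Si: 0.78791 × 2.75540 = 2.171 atoms per formula unit.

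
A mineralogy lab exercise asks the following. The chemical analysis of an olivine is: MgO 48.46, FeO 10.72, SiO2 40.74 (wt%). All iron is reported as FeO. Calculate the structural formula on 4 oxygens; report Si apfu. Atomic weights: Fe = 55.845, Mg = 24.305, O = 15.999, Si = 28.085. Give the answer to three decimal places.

1.002 Si apfu

MgO (M=40.304): mol = 1.20236; Mg = 1.20236, O = 1.20236.
FeO (M=71.844): mol = 0.14921; Fe = 0.14921, O = 0.14921.
SiO2 (M=60.083): mol = 0.67806; Si = 0.67806, O = 1.35612.
ΣO = 2.70769; factor = 4/ΣO = 1.47727.
Si apfu = 0.67806 × 1.47727 = 1.002.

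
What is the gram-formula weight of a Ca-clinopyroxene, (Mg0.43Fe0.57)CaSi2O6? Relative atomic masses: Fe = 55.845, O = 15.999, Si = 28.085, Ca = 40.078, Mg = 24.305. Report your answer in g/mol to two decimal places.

234.52 g/mol

The formula mass is the sum 0.43×24.305 + 0.57×55.845 + 1×40.078 + 2×28.085 + 6×15.999.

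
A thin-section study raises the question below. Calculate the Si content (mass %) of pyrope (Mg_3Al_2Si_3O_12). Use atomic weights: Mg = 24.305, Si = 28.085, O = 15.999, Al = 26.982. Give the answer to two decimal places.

20.90 mass %

Formula mass = 3*24.305 + 2*26.982 + 3*28.085 + 12*15.999 = 403.122 g/mol, of which 84.255 g is Si.
So Si makes up 84.255/403.122 = 0.2090 of the mass, i.e. 20.90%.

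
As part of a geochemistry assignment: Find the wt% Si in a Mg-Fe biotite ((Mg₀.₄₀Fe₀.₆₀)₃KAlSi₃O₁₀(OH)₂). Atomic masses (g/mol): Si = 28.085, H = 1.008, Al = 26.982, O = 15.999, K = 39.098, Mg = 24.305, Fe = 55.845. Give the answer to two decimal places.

M((Mg₀.₄₀Fe₀.₆₀)₃KAlSi₃O₁₀(OH)₂) = 474.026 g/mol.
Si contributes 3 × 28.085 = 84.255 g per mole.
84.255/474.026 = 0.1777 → 17.77%.

17.77 mass %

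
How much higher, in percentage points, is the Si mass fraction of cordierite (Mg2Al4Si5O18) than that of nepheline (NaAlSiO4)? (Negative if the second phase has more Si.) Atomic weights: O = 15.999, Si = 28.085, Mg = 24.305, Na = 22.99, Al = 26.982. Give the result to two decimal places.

M(Mg2Al4Si5O18) = 584.945 g/mol, so wt% Si = 140.425/584.945 × 100 = 24.01%.
M(NaAlSiO4) = 142.053 g/mol, so wt% Si = 28.085/142.053 × 100 = 19.77%.
24.01 − 19.77 = 4.24 pp.

4.24 percentage points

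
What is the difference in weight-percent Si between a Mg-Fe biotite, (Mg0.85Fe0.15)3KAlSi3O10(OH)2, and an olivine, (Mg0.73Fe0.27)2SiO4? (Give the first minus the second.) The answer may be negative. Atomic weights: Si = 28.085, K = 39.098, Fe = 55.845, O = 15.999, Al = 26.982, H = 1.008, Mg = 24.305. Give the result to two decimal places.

1.72 percentage points

Si in (Mg0.85Fe0.15)3KAlSi3O10(OH)2: molar mass 431.447 g/mol; 3×28.085 = 84.255 g → 19.53 wt%.
Si in (Mg0.73Fe0.27)2SiO4: molar mass 157.723 g/mol; 1×28.085 = 28.085 g → 17.81 wt%.
Difference = 19.53 − 17.81 = 1.72 percentage points.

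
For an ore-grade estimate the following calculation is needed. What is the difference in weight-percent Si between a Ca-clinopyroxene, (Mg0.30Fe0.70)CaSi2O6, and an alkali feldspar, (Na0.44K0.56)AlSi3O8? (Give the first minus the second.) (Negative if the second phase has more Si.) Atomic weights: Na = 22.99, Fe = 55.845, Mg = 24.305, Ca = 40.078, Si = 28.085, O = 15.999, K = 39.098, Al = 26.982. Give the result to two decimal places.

-7.52 percentage points

Si in (Mg0.30Fe0.70)CaSi2O6: molar mass 238.625 g/mol; 2×28.085 = 56.170 g → 23.54 wt%.
Si in (Na0.44K0.56)AlSi3O8: molar mass 271.239 g/mol; 3×28.085 = 84.255 g → 31.06 wt%.
Difference = 23.54 − 31.06 = -7.52 percentage points.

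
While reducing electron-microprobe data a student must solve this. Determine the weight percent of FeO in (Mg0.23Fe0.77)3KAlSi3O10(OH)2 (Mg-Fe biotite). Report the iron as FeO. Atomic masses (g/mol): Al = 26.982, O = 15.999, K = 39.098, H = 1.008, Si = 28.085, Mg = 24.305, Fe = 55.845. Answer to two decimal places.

Formula mass = 490.111 g/mol.
2.31 Fe → 2.3100 mol FeO per formula unit; M(FeO) = 71.844, so FeO mass = 165.960 g.
165.960/490.111 × 100 = 33.86 wt%.

33.86 wt%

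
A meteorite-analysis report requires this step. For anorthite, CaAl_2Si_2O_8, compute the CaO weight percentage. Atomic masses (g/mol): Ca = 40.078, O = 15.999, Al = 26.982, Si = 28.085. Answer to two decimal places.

Formula mass = 278.204 g/mol.
1 Ca → 1.0000 mol CaO per formula unit; M(CaO) = 56.077, so CaO mass = 56.077 g.
56.077/278.204 × 100 = 20.16 wt%.

20.16 wt%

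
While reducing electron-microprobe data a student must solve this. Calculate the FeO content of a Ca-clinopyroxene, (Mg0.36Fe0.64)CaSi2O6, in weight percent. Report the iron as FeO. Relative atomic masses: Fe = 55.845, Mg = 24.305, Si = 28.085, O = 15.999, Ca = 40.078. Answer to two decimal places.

19.42 wt%

Formula mass = 236.733 g/mol.
0.64 Fe → 0.6400 mol FeO per formula unit; M(FeO) = 71.844, so FeO mass = 45.980 g.
45.980/236.733 × 100 = 19.42 wt%.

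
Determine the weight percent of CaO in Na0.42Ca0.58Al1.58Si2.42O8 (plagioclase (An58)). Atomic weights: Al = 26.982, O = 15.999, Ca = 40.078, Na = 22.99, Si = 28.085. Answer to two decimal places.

11.98 wt%

Formula mass = 271.490 g/mol.
0.58 Ca → 0.5800 mol CaO per formula unit; M(CaO) = 56.077, so CaO mass = 32.525 g.
32.525/271.490 × 100 = 11.98 wt%.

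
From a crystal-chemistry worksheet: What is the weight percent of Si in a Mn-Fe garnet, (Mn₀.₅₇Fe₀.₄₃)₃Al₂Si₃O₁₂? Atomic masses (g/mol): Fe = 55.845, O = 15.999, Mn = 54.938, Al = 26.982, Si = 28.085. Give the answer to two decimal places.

Molar mass of (Mn₀.₅₇Fe₀.₄₃)₃Al₂Si₃O₁₂: 1.71×54.938 + 1.29×55.845 + 2×26.982 + 3×28.085 + 12×15.999 = 496.191 g/mol.
Mass of Si per formula unit: 3 × 28.085 = 84.255 g.
Weight fraction Si = 84.255 / 496.191 = 0.1698.

16.98 mass %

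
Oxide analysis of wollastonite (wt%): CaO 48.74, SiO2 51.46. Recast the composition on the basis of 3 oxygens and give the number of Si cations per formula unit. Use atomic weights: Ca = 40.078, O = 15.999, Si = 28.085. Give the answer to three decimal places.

CaO (M=56.077): mol = 0.86916; Ca = 0.86916, O = 0.86916.
SiO2 (M=60.083): mol = 0.85648; Si = 0.85648, O = 1.71296.
ΣO = 2.58212; factor = 3/ΣO = 1.16184.
Si apfu = 0.85648 × 1.16184 = 0.995.

0.995 Si apfu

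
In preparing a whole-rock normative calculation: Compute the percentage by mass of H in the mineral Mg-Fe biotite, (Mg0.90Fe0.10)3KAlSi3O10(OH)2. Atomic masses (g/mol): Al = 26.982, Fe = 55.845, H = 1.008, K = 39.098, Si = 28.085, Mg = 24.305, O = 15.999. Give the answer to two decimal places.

M((Mg0.90Fe0.10)3KAlSi3O10(OH)2) = 426.716 g/mol.
H contributes 2 × 1.008 = 2.016 g per mole.
2.016/426.716 = 0.0047 → 0.47%.

0.47 wt%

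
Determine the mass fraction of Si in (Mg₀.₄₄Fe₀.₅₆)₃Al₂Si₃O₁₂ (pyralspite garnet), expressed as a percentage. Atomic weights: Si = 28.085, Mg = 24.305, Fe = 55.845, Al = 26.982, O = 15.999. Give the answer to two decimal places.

18.47 weight percent

Molar mass of (Mg₀.₄₄Fe₀.₅₆)₃Al₂Si₃O₁₂: 1.32·24.305 + 1.68·55.845 + 2·26.982 + 3·28.085 + 12·15.999 = 456.109 g/mol.
Mass of Si per formula unit: 3 × 28.085 = 84.255 g.
Weight fraction Si = 84.255 / 456.109 = 0.1847.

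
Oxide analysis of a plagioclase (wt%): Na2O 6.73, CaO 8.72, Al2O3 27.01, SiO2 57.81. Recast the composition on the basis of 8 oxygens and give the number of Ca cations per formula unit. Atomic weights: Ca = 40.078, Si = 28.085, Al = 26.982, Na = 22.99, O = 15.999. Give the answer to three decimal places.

6.73 wt% Na2O ÷ 61.979 g/mol = 0.10859 mol, giving 0.21718 Na and 0.10859 O.
8.72 wt% CaO ÷ 56.077 g/mol = 0.15550 mol, giving 0.15550 Ca and 0.15550 O.
27.01 wt% Al2O3 ÷ 101.961 g/mol = 0.26491 mol, giving 0.52982 Al and 0.79473 O.
57.81 wt% SiO2 ÷ 60.083 g/mol = 0.96217 mol, giving 0.96217 Si and 1.92434 O.
Oxygen sums to 2.98316; scaling by 8/2.98316 = 2.68172 puts the formula on 8 O.
Ca: 0.15550 × 2.68172 = 0.417 atoms per formula unit.

0.417 Ca apfu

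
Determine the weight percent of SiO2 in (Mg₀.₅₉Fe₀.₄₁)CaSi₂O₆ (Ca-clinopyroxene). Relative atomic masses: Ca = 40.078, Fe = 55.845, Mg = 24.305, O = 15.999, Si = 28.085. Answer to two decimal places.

Molar mass of (Mg₀.₅₉Fe₀.₄₁)CaSi₂O₆ = 0.59·24.305 + 0.41·55.845 + 1·40.078 + 2·28.085 + 6·15.999 = 229.478 g/mol.
Each formula unit contains 2 Si, equivalent to 2/1 = 2.0000 mol SiO2.
M(SiO2) = 1×28.085 + 2×15.999 = 60.083 g/mol.
Mass of SiO2 per formula unit = 2.0000 × 60.083 = 120.166 g.
SiO2 wt% = 120.166 / 229.478 × 100 = 52.36%.

52.36 wt%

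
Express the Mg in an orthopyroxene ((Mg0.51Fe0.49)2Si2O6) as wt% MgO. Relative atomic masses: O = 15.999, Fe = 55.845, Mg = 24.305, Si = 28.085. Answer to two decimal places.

M((Mg0.51Fe0.49)2Si2O6) = 231.683 g/mol; M(MgO) = 40.304 g/mol.
Moles MgO per formula unit = 1.02 Mg ÷ 1 = 1.0200.
MgO fraction = (1.0200 × 40.304) / 231.683 = 41.110/231.683 = 0.1774.

17.74 wt%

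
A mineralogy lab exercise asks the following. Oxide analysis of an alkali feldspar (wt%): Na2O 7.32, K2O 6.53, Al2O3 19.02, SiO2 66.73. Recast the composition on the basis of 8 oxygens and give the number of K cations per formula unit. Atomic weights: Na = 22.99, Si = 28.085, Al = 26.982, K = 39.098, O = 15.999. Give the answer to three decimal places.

Na2O: 7.32/61.979 = 0.11810 mol → 0.23620 mol Na, 0.11810 mol O.
K2O: 6.53/94.195 = 0.06932 mol → 0.13864 mol K, 0.06932 mol O.
Al2O3: 19.02/101.961 = 0.18654 mol → 0.37308 mol Al, 0.55962 mol O.
SiO2: 66.73/60.083 = 1.11063 mol → 1.11063 mol Si, 2.22126 mol O.
Total oxygen = 2.96830 mol. Normalization factor = 8/2.96830 = 2.69515.
K per 8 O = 0.13864 × 2.69515 = 0.374.

0.374 K apfu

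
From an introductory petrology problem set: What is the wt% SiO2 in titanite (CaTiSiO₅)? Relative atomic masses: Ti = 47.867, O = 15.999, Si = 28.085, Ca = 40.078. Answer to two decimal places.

Molar mass of CaTiSiO₅ = 1×40.078 + 1×47.867 + 1×28.085 + 5×15.999 = 196.025 g/mol.
Each formula unit contains 1 Si, equivalent to 1/1 = 1.0000 mol SiO2.
M(SiO2) = 1×28.085 + 2×15.999 = 60.083 g/mol.
Mass of SiO2 per formula unit = 1.0000 × 60.083 = 60.083 g.
SiO2 wt% = 60.083 / 196.025 × 100 = 30.65%.

30.65 wt%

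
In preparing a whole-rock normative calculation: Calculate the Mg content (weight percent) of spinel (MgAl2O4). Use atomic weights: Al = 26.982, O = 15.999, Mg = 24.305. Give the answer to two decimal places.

17.08 weight percent

Formula mass = 1*24.305 + 2*26.982 + 4*15.999 = 142.265 g/mol, of which 24.305 g is Mg.
So Mg makes up 24.305/142.265 = 0.1708 of the mass, i.e. 17.08%.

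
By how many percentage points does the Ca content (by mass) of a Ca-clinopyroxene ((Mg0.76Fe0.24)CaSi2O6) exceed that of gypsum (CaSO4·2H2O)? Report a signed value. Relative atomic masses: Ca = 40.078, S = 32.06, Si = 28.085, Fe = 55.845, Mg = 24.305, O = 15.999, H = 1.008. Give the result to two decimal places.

-5.40 percentage points

Ca in (Mg0.76Fe0.24)CaSi2O6: molar mass 224.117 g/mol; 1×40.078 = 40.078 g → 17.88 wt%.
Ca in CaSO4·2H2O: molar mass 172.164 g/mol; 1×40.078 = 40.078 g → 23.28 wt%.
Difference = 17.88 − 23.28 = -5.40 percentage points.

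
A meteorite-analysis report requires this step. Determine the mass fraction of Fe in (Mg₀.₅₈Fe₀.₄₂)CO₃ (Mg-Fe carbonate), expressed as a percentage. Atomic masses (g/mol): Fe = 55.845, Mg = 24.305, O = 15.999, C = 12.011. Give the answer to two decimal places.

M((Mg₀.₅₈Fe₀.₄₂)CO₃) = 97.560 g/mol.
Fe contributes 0.42 × 55.845 = 23.455 g per mole.
23.455/97.560 = 0.2404 → 24.04%.

24.04 mass %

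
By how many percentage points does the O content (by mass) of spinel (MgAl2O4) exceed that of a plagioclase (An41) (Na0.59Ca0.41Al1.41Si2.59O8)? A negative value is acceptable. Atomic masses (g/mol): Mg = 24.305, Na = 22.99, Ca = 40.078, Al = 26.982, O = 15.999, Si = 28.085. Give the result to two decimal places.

-2.64 percentage points

O in MgAl2O4: molar mass 142.265 g/mol; 4×15.999 = 63.996 g → 44.98 wt%.
O in Na0.59Ca0.41Al1.41Si2.59O8: molar mass 268.773 g/mol; 8×15.999 = 127.992 g → 47.62 wt%.
Difference = 44.98 − 47.62 = -2.64 percentage points.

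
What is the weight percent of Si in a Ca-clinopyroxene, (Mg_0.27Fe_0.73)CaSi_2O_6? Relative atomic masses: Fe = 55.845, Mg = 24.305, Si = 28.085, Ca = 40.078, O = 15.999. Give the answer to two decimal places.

23.45 wt%

M((Mg_0.27Fe_0.73)CaSi_2O_6) = 239.571 g/mol.
Si contributes 2 × 28.085 = 56.170 g per mole.
56.170/239.571 = 0.2345 → 23.45%.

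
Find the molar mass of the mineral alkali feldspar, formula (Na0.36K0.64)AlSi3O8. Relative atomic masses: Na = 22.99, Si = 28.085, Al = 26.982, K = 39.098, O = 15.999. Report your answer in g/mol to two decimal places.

272.53 g/mol

M = 0.36×22.99 + 0.64×39.098 + 1×26.982 + 3×28.085 + 8×15.999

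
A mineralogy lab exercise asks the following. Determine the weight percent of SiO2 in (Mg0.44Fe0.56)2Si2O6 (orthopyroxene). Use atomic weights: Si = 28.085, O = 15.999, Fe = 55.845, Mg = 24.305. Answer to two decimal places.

M((Mg0.44Fe0.56)2Si2O6) = 236.099 g/mol; M(SiO2) = 60.083 g/mol.
Moles SiO2 per formula unit = 2 Si ÷ 1 = 2.0000.
SiO2 fraction = (2.0000 × 60.083) / 236.099 = 120.166/236.099 = 0.5090.

50.90 wt%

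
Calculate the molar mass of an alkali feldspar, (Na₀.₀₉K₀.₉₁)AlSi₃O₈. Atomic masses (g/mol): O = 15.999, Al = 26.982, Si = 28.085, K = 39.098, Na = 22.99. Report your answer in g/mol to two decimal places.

276.88 g/mol

The formula mass is the sum 0.09·22.99 + 0.91·39.098 + 1·26.982 + 3·28.085 + 8·15.999.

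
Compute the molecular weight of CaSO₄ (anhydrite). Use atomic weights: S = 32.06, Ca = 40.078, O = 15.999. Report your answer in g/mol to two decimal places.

136.13 g/mol

M = 1*40.078 + 1*32.06 + 4*15.999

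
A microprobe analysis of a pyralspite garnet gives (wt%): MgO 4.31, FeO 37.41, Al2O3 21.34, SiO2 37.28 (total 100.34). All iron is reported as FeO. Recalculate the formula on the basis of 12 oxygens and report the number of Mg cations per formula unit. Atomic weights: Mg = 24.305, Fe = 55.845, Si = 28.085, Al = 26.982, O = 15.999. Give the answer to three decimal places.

0.514 Mg apfu

MgO: 4.31/40.304 = 0.10694 mol → 0.10694 mol Mg, 0.10694 mol O.
FeO: 37.41/71.844 = 0.52071 mol → 0.52071 mol Fe, 0.52071 mol O.
Al2O3: 21.34/101.961 = 0.20930 mol → 0.41860 mol Al, 0.62790 mol O.
SiO2: 37.28/60.083 = 0.62048 mol → 0.62048 mol Si, 1.24096 mol O.
Total oxygen = 2.49651 mol. Normalization factor = 12/2.49651 = 4.80671.
Mg per 12 O = 0.10694 × 4.80671 = 0.514.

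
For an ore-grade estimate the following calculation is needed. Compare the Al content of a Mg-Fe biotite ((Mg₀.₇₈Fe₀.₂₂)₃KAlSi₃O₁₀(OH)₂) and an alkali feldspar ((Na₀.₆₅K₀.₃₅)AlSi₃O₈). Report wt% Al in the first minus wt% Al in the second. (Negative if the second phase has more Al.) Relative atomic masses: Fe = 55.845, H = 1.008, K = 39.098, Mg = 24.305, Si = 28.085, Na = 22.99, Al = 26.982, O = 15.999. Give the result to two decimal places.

First mineral: 26.982 g Al in 438.070 g formula = 6.16 wt% Al.
Second mineral: 26.982 g Al in 267.857 g formula = 10.07 wt% Al.
6.16% − 10.07% gives a difference of -3.91 percentage points.

-3.91 percentage points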